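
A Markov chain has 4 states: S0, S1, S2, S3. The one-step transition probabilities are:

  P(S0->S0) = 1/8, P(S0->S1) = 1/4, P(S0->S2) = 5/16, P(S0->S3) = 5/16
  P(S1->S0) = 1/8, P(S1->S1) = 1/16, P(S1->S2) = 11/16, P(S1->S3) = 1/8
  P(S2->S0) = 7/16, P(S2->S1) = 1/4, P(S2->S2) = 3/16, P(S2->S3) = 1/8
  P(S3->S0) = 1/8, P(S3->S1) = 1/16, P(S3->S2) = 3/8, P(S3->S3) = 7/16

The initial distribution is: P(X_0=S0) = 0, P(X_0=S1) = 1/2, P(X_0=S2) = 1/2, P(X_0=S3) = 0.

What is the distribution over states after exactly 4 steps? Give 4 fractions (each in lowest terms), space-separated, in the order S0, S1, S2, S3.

Propagating the distribution step by step (d_{t+1} = d_t * P):
d_0 = (S0=0, S1=1/2, S2=1/2, S3=0)
  d_1[S0] = 0*1/8 + 1/2*1/8 + 1/2*7/16 + 0*1/8 = 9/32
  d_1[S1] = 0*1/4 + 1/2*1/16 + 1/2*1/4 + 0*1/16 = 5/32
  d_1[S2] = 0*5/16 + 1/2*11/16 + 1/2*3/16 + 0*3/8 = 7/16
  d_1[S3] = 0*5/16 + 1/2*1/8 + 1/2*1/8 + 0*7/16 = 1/8
d_1 = (S0=9/32, S1=5/32, S2=7/16, S3=1/8)
  d_2[S0] = 9/32*1/8 + 5/32*1/8 + 7/16*7/16 + 1/8*1/8 = 67/256
  d_2[S1] = 9/32*1/4 + 5/32*1/16 + 7/16*1/4 + 1/8*1/16 = 101/512
  d_2[S2] = 9/32*5/16 + 5/32*11/16 + 7/16*3/16 + 1/8*3/8 = 83/256
  d_2[S3] = 9/32*5/16 + 5/32*1/8 + 7/16*1/8 + 1/8*7/16 = 111/512
d_2 = (S0=67/256, S1=101/512, S2=83/256, S3=111/512)
  d_3[S0] = 67/256*1/8 + 101/512*1/8 + 83/256*7/16 + 111/512*1/8 = 927/4096
  d_3[S1] = 67/256*1/4 + 101/512*1/16 + 83/256*1/4 + 111/512*1/16 = 353/2048
  d_3[S2] = 67/256*5/16 + 101/512*11/16 + 83/256*3/16 + 111/512*3/8 = 2945/8192
  d_3[S3] = 67/256*5/16 + 101/512*1/8 + 83/256*1/8 + 111/512*7/16 = 1981/8192
d_3 = (S0=927/4096, S1=353/2048, S2=2945/8192, S3=1981/8192)
  d_4[S0] = 927/4096*1/8 + 353/2048*1/8 + 2945/8192*7/16 + 1981/8192*1/8 = 31109/131072
  d_4[S1] = 927/4096*1/4 + 353/2048*1/16 + 2945/8192*1/4 + 1981/8192*1/16 = 22589/131072
  d_4[S2] = 927/4096*5/16 + 353/2048*11/16 + 2945/8192*3/16 + 1981/8192*3/8 = 45523/131072
  d_4[S3] = 927/4096*5/16 + 353/2048*1/8 + 2945/8192*1/8 + 1981/8192*7/16 = 31851/131072
d_4 = (S0=31109/131072, S1=22589/131072, S2=45523/131072, S3=31851/131072)

Answer: 31109/131072 22589/131072 45523/131072 31851/131072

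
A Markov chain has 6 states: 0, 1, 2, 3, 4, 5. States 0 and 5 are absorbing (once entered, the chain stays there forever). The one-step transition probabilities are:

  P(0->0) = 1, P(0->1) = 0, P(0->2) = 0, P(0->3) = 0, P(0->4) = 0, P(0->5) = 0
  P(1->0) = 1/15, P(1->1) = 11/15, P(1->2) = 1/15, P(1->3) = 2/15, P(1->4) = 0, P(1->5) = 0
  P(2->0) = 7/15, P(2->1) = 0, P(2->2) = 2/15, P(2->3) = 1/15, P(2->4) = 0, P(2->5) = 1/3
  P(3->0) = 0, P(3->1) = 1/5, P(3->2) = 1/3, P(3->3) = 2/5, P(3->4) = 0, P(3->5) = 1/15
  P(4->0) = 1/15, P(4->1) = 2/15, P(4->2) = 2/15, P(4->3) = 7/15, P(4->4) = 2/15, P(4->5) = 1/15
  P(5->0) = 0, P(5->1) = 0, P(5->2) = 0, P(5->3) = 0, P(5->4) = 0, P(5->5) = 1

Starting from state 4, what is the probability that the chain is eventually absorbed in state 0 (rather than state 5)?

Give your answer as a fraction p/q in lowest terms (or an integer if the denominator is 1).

Answer: 2683/4771

Derivation:
Let a_i = P(absorbed in 0 | start in state i).
Boundary conditions: a_0 = 1, a_5 = 0.
For each transient state i, a_i = sum_j P(i->j) * a_j:
  a_1 = 1/15*a_0 + 11/15*a_1 + 1/15*a_2 + 2/15*a_3 + 0*a_4 + 0*a_5
  a_2 = 7/15*a_0 + 0*a_1 + 2/15*a_2 + 1/15*a_3 + 0*a_4 + 1/3*a_5
  a_3 = 0*a_0 + 1/5*a_1 + 1/3*a_2 + 2/5*a_3 + 0*a_4 + 1/15*a_5
  a_4 = 1/15*a_0 + 2/15*a_1 + 2/15*a_2 + 7/15*a_3 + 2/15*a_4 + 1/15*a_5

Substituting a_0 = 1 and a_5 = 0, rearrange to (I - Q) a = r where r[i] = P(i -> 0):
  [4/15, -1/15, -2/15, 0] . (a_1, a_2, a_3, a_4) = 1/15
  [0, 13/15, -1/15, 0] . (a_1, a_2, a_3, a_4) = 7/15
  [-1/5, -1/3, 3/5, 0] . (a_1, a_2, a_3, a_4) = 0
  [-2/15, -2/15, -7/15, 13/15] . (a_1, a_2, a_3, a_4) = 1/15

Solving yields:
  a_1 = 245/367
  a_2 = 213/367
  a_3 = 200/367
  a_4 = 2683/4771

Starting state is 4, so the absorption probability is a_4 = 2683/4771.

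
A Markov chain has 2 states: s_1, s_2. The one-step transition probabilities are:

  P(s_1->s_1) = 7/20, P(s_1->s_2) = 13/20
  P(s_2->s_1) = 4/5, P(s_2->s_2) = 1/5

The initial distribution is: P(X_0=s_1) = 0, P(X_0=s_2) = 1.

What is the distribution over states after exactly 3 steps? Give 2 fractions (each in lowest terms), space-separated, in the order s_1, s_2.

Answer: 301/500 199/500

Derivation:
Propagating the distribution step by step (d_{t+1} = d_t * P):
d_0 = (s_1=0, s_2=1)
  d_1[s_1] = 0*7/20 + 1*4/5 = 4/5
  d_1[s_2] = 0*13/20 + 1*1/5 = 1/5
d_1 = (s_1=4/5, s_2=1/5)
  d_2[s_1] = 4/5*7/20 + 1/5*4/5 = 11/25
  d_2[s_2] = 4/5*13/20 + 1/5*1/5 = 14/25
d_2 = (s_1=11/25, s_2=14/25)
  d_3[s_1] = 11/25*7/20 + 14/25*4/5 = 301/500
  d_3[s_2] = 11/25*13/20 + 14/25*1/5 = 199/500
d_3 = (s_1=301/500, s_2=199/500)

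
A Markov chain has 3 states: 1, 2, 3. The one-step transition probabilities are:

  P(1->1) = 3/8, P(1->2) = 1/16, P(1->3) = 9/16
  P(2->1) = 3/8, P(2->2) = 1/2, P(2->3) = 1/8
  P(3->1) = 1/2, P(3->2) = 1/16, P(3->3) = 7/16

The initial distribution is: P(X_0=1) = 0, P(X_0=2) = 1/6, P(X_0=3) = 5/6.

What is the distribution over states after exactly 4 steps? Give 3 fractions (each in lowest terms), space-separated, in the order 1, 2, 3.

Answer: 84845/196608 44491/393216 179035/393216

Derivation:
Propagating the distribution step by step (d_{t+1} = d_t * P):
d_0 = (1=0, 2=1/6, 3=5/6)
  d_1[1] = 0*3/8 + 1/6*3/8 + 5/6*1/2 = 23/48
  d_1[2] = 0*1/16 + 1/6*1/2 + 5/6*1/16 = 13/96
  d_1[3] = 0*9/16 + 1/6*1/8 + 5/6*7/16 = 37/96
d_1 = (1=23/48, 2=13/96, 3=37/96)
  d_2[1] = 23/48*3/8 + 13/96*3/8 + 37/96*1/2 = 325/768
  d_2[2] = 23/48*1/16 + 13/96*1/2 + 37/96*1/16 = 187/1536
  d_2[3] = 23/48*9/16 + 13/96*1/8 + 37/96*7/16 = 233/512
d_2 = (1=325/768, 2=187/1536, 3=233/512)
  d_3[1] = 325/768*3/8 + 187/1536*3/8 + 233/512*1/2 = 1769/4096
  d_3[2] = 325/768*1/16 + 187/1536*1/2 + 233/512*1/16 = 2845/24576
  d_3[3] = 325/768*9/16 + 187/1536*1/8 + 233/512*7/16 = 11117/24576
d_3 = (1=1769/4096, 2=2845/24576, 3=11117/24576)
  d_4[1] = 1769/4096*3/8 + 2845/24576*3/8 + 11117/24576*1/2 = 84845/196608
  d_4[2] = 1769/4096*1/16 + 2845/24576*1/2 + 11117/24576*1/16 = 44491/393216
  d_4[3] = 1769/4096*9/16 + 2845/24576*1/8 + 11117/24576*7/16 = 179035/393216
d_4 = (1=84845/196608, 2=44491/393216, 3=179035/393216)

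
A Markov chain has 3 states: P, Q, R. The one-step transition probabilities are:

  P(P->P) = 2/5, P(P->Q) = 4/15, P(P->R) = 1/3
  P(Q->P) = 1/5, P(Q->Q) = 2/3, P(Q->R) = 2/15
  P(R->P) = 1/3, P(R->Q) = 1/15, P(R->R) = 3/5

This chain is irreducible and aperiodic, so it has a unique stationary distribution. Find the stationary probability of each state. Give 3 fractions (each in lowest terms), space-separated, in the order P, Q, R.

The stationary distribution satisfies pi = pi * P, i.e.:
  pi_P = 2/5*pi_P + 1/5*pi_Q + 1/3*pi_R
  pi_Q = 4/15*pi_P + 2/3*pi_Q + 1/15*pi_R
  pi_R = 1/3*pi_P + 2/15*pi_Q + 3/5*pi_R
with normalization: pi_P + pi_Q + pi_R = 1.

Using the first 2 balance equations plus normalization, the linear system A*pi = b is:
  [-3/5, 1/5, 1/3] . pi = 0
  [4/15, -1/3, 1/15] . pi = 0
  [1, 1, 1] . pi = 1

Solving yields:
  pi_P = 14/45
  pi_Q = 29/90
  pi_R = 11/30

Verification (pi * P):
  14/45*2/5 + 29/90*1/5 + 11/30*1/3 = 14/45 = pi_P  (ok)
  14/45*4/15 + 29/90*2/3 + 11/30*1/15 = 29/90 = pi_Q  (ok)
  14/45*1/3 + 29/90*2/15 + 11/30*3/5 = 11/30 = pi_R  (ok)

Answer: 14/45 29/90 11/30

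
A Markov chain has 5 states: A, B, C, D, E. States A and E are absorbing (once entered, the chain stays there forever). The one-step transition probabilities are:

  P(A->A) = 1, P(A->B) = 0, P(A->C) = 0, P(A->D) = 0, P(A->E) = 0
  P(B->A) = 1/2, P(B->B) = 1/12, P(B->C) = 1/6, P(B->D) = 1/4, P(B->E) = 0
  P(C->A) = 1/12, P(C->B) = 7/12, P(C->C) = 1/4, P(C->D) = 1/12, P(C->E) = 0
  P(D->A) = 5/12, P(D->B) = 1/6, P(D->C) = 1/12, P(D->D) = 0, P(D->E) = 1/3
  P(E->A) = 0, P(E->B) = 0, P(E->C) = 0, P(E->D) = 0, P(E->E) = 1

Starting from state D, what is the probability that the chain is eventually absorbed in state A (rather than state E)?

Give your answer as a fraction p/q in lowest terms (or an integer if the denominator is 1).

Let a_i = P(absorbed in A | start in state i).
Boundary conditions: a_A = 1, a_E = 0.
For each transient state i, a_i = sum_j P(i->j) * a_j:
  a_B = 1/2*a_A + 1/12*a_B + 1/6*a_C + 1/4*a_D + 0*a_E
  a_C = 1/12*a_A + 7/12*a_B + 1/4*a_C + 1/12*a_D + 0*a_E
  a_D = 5/12*a_A + 1/6*a_B + 1/12*a_C + 0*a_D + 1/3*a_E

Substituting a_A = 1 and a_E = 0, rearrange to (I - Q) a = r where r[i] = P(i -> A):
  [11/12, -1/6, -1/4] . (a_B, a_C, a_D) = 1/2
  [-7/12, 3/4, -1/12] . (a_B, a_C, a_D) = 1/12
  [-1/6, -1/12, 1] . (a_B, a_C, a_D) = 5/12

Solving yields:
  a_B = 407/465
  a_C = 401/465
  a_D = 59/93

Starting state is D, so the absorption probability is a_D = 59/93.

Answer: 59/93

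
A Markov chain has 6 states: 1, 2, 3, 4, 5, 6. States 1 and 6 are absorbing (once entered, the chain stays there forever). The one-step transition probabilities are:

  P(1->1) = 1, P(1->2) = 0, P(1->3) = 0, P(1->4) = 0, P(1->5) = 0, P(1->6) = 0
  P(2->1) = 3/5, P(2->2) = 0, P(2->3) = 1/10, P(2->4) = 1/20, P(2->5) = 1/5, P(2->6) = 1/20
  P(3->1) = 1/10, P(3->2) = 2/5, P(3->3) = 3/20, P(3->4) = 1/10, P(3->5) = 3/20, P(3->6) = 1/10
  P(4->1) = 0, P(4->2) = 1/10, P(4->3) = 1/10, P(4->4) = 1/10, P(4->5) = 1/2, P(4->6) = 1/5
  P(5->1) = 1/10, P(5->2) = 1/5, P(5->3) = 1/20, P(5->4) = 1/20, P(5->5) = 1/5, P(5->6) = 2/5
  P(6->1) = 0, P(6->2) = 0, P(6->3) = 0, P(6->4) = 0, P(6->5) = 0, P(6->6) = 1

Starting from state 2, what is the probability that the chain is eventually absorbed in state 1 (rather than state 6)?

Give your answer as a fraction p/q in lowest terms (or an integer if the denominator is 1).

Let a_i = P(absorbed in 1 | start in state i).
Boundary conditions: a_1 = 1, a_6 = 0.
For each transient state i, a_i = sum_j P(i->j) * a_j:
  a_2 = 3/5*a_1 + 0*a_2 + 1/10*a_3 + 1/20*a_4 + 1/5*a_5 + 1/20*a_6
  a_3 = 1/10*a_1 + 2/5*a_2 + 3/20*a_3 + 1/10*a_4 + 3/20*a_5 + 1/10*a_6
  a_4 = 0*a_1 + 1/10*a_2 + 1/10*a_3 + 1/10*a_4 + 1/2*a_5 + 1/5*a_6
  a_5 = 1/10*a_1 + 1/5*a_2 + 1/20*a_3 + 1/20*a_4 + 1/5*a_5 + 2/5*a_6

Substituting a_1 = 1 and a_6 = 0, rearrange to (I - Q) a = r where r[i] = P(i -> 1):
  [1, -1/10, -1/20, -1/5] . (a_2, a_3, a_4, a_5) = 3/5
  [-2/5, 17/20, -1/10, -3/20] . (a_2, a_3, a_4, a_5) = 1/10
  [-1/10, -1/10, 9/10, -1/2] . (a_2, a_3, a_4, a_5) = 0
  [-1/5, -1/20, -1/20, 4/5] . (a_2, a_3, a_4, a_5) = 1/10

Solving yields:
  a_2 = 29702/39629
  a_3 = 22878/39629
  a_4 = 14000/39629
  a_5 = 14684/39629

Starting state is 2, so the absorption probability is a_2 = 29702/39629.

Answer: 29702/39629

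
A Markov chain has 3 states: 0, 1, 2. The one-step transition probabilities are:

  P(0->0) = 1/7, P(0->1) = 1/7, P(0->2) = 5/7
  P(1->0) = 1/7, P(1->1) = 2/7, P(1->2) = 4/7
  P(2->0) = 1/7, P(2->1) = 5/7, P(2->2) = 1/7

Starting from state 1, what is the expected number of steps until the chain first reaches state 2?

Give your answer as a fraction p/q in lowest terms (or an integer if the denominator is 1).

Let h_i = expected steps to first reach 2 from state i.
Boundary: h_2 = 0.
First-step equations for the other states:
  h_0 = 1 + 1/7*h_0 + 1/7*h_1 + 5/7*h_2
  h_1 = 1 + 1/7*h_0 + 2/7*h_1 + 4/7*h_2

Substituting h_2 = 0 and rearranging gives the linear system (I - Q) h = 1:
  [6/7, -1/7] . (h_0, h_1) = 1
  [-1/7, 5/7] . (h_0, h_1) = 1

Solving yields:
  h_0 = 42/29
  h_1 = 49/29

Starting state is 1, so the expected hitting time is h_1 = 49/29.

Answer: 49/29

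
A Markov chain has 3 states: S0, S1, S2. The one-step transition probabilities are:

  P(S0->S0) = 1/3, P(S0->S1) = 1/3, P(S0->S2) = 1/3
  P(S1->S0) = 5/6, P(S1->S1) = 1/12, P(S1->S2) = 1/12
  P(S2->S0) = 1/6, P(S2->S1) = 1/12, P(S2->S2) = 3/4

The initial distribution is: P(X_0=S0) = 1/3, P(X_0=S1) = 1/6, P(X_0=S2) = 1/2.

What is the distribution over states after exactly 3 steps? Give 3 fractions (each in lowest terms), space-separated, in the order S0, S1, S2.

Propagating the distribution step by step (d_{t+1} = d_t * P):
d_0 = (S0=1/3, S1=1/6, S2=1/2)
  d_1[S0] = 1/3*1/3 + 1/6*5/6 + 1/2*1/6 = 1/3
  d_1[S1] = 1/3*1/3 + 1/6*1/12 + 1/2*1/12 = 1/6
  d_1[S2] = 1/3*1/3 + 1/6*1/12 + 1/2*3/4 = 1/2
d_1 = (S0=1/3, S1=1/6, S2=1/2)
  d_2[S0] = 1/3*1/3 + 1/6*5/6 + 1/2*1/6 = 1/3
  d_2[S1] = 1/3*1/3 + 1/6*1/12 + 1/2*1/12 = 1/6
  d_2[S2] = 1/3*1/3 + 1/6*1/12 + 1/2*3/4 = 1/2
d_2 = (S0=1/3, S1=1/6, S2=1/2)
  d_3[S0] = 1/3*1/3 + 1/6*5/6 + 1/2*1/6 = 1/3
  d_3[S1] = 1/3*1/3 + 1/6*1/12 + 1/2*1/12 = 1/6
  d_3[S2] = 1/3*1/3 + 1/6*1/12 + 1/2*3/4 = 1/2
d_3 = (S0=1/3, S1=1/6, S2=1/2)

Answer: 1/3 1/6 1/2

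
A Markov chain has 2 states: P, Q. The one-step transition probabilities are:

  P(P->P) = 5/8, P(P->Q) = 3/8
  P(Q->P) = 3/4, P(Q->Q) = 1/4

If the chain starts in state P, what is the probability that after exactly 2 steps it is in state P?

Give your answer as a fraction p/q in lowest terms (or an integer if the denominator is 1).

Computing P^2 by repeated multiplication:
P^1 =
  P: [5/8, 3/8]
  Q: [3/4, 1/4]
P^2 =
  P: [43/64, 21/64]
  Q: [21/32, 11/32]

(P^2)[P -> P] = 43/64

Answer: 43/64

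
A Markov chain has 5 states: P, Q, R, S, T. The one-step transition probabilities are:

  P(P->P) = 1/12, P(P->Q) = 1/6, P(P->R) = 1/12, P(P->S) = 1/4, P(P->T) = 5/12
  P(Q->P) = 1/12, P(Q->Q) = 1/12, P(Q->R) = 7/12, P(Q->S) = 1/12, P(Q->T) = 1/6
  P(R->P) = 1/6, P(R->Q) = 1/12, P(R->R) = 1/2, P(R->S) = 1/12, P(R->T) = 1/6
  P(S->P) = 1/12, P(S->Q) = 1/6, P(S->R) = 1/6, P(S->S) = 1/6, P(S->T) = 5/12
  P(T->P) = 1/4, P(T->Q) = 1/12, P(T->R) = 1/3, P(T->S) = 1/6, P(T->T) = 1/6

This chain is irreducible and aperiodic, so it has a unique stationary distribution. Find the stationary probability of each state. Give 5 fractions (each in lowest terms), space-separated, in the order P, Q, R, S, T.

Answer: 3085/20136 2171/20136 3607/10068 2831/20136 4835/20136

Derivation:
The stationary distribution satisfies pi = pi * P, i.e.:
  pi_P = 1/12*pi_P + 1/12*pi_Q + 1/6*pi_R + 1/12*pi_S + 1/4*pi_T
  pi_Q = 1/6*pi_P + 1/12*pi_Q + 1/12*pi_R + 1/6*pi_S + 1/12*pi_T
  pi_R = 1/12*pi_P + 7/12*pi_Q + 1/2*pi_R + 1/6*pi_S + 1/3*pi_T
  pi_S = 1/4*pi_P + 1/12*pi_Q + 1/12*pi_R + 1/6*pi_S + 1/6*pi_T
  pi_T = 5/12*pi_P + 1/6*pi_Q + 1/6*pi_R + 5/12*pi_S + 1/6*pi_T
with normalization: pi_P + pi_Q + pi_R + pi_S + pi_T = 1.

Using the first 4 balance equations plus normalization, the linear system A*pi = b is:
  [-11/12, 1/12, 1/6, 1/12, 1/4] . pi = 0
  [1/6, -11/12, 1/12, 1/6, 1/12] . pi = 0
  [1/12, 7/12, -1/2, 1/6, 1/3] . pi = 0
  [1/4, 1/12, 1/12, -5/6, 1/6] . pi = 0
  [1, 1, 1, 1, 1] . pi = 1

Solving yields:
  pi_P = 3085/20136
  pi_Q = 2171/20136
  pi_R = 3607/10068
  pi_S = 2831/20136
  pi_T = 4835/20136

Verification (pi * P):
  3085/20136*1/12 + 2171/20136*1/12 + 3607/10068*1/6 + 2831/20136*1/12 + 4835/20136*1/4 = 3085/20136 = pi_P  (ok)
  3085/20136*1/6 + 2171/20136*1/12 + 3607/10068*1/12 + 2831/20136*1/6 + 4835/20136*1/12 = 2171/20136 = pi_Q  (ok)
  3085/20136*1/12 + 2171/20136*7/12 + 3607/10068*1/2 + 2831/20136*1/6 + 4835/20136*1/3 = 3607/10068 = pi_R  (ok)
  3085/20136*1/4 + 2171/20136*1/12 + 3607/10068*1/12 + 2831/20136*1/6 + 4835/20136*1/6 = 2831/20136 = pi_S  (ok)
  3085/20136*5/12 + 2171/20136*1/6 + 3607/10068*1/6 + 2831/20136*5/12 + 4835/20136*1/6 = 4835/20136 = pi_T  (ok)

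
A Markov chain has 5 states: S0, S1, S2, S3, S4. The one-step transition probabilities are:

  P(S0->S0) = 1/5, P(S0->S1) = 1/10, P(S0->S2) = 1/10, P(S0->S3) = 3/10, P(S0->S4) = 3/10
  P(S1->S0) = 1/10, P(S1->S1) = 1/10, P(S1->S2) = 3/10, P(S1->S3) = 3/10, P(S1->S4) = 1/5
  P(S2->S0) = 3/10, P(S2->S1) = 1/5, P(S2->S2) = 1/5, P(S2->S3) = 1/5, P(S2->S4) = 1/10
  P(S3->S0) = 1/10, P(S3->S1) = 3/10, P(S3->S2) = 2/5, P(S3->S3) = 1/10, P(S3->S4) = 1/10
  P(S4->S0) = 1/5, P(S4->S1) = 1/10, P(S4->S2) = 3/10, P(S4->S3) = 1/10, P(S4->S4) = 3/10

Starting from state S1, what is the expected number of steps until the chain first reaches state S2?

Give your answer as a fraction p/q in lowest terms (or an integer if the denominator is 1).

Answer: 4710/1387

Derivation:
Let h_i = expected steps to first reach S2 from state i.
Boundary: h_S2 = 0.
First-step equations for the other states:
  h_S0 = 1 + 1/5*h_S0 + 1/10*h_S1 + 1/10*h_S2 + 3/10*h_S3 + 3/10*h_S4
  h_S1 = 1 + 1/10*h_S0 + 1/10*h_S1 + 3/10*h_S2 + 3/10*h_S3 + 1/5*h_S4
  h_S3 = 1 + 1/10*h_S0 + 3/10*h_S1 + 2/5*h_S2 + 1/10*h_S3 + 1/10*h_S4
  h_S4 = 1 + 1/5*h_S0 + 1/10*h_S1 + 3/10*h_S2 + 1/10*h_S3 + 3/10*h_S4

Substituting h_S2 = 0 and rearranging gives the linear system (I - Q) h = 1:
  [4/5, -1/10, -3/10, -3/10] . (h_S0, h_S1, h_S3, h_S4) = 1
  [-1/10, 9/10, -3/10, -1/5] . (h_S0, h_S1, h_S3, h_S4) = 1
  [-1/10, -3/10, 9/10, -1/10] . (h_S0, h_S1, h_S3, h_S4) = 1
  [-1/5, -1/10, -1/10, 7/10] . (h_S0, h_S1, h_S3, h_S4) = 1

Solving yields:
  h_S0 = 5780/1387
  h_S1 = 4710/1387
  h_S3 = 4300/1387
  h_S4 = 4920/1387

Starting state is S1, so the expected hitting time is h_S1 = 4710/1387.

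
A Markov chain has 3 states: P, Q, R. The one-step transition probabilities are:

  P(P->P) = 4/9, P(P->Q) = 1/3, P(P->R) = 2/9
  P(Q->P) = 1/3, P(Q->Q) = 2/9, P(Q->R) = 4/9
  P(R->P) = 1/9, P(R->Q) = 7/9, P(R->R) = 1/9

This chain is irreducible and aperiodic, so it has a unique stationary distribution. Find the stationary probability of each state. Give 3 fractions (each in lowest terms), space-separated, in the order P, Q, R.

Answer: 7/23 19/46 13/46

Derivation:
The stationary distribution satisfies pi = pi * P, i.e.:
  pi_P = 4/9*pi_P + 1/3*pi_Q + 1/9*pi_R
  pi_Q = 1/3*pi_P + 2/9*pi_Q + 7/9*pi_R
  pi_R = 2/9*pi_P + 4/9*pi_Q + 1/9*pi_R
with normalization: pi_P + pi_Q + pi_R = 1.

Using the first 2 balance equations plus normalization, the linear system A*pi = b is:
  [-5/9, 1/3, 1/9] . pi = 0
  [1/3, -7/9, 7/9] . pi = 0
  [1, 1, 1] . pi = 1

Solving yields:
  pi_P = 7/23
  pi_Q = 19/46
  pi_R = 13/46

Verification (pi * P):
  7/23*4/9 + 19/46*1/3 + 13/46*1/9 = 7/23 = pi_P  (ok)
  7/23*1/3 + 19/46*2/9 + 13/46*7/9 = 19/46 = pi_Q  (ok)
  7/23*2/9 + 19/46*4/9 + 13/46*1/9 = 13/46 = pi_R  (ok)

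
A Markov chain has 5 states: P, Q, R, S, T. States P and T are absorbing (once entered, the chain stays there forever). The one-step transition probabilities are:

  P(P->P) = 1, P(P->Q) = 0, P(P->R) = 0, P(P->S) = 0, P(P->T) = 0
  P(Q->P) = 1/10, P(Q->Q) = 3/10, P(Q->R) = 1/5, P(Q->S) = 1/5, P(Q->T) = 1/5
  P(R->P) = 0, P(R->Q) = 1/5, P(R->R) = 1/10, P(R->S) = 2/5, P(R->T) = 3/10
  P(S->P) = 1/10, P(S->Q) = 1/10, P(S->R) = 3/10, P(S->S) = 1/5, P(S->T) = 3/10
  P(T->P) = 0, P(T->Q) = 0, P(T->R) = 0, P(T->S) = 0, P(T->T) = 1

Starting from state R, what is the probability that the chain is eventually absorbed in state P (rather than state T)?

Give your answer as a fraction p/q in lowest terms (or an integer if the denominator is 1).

Let a_i = P(absorbed in P | start in state i).
Boundary conditions: a_P = 1, a_T = 0.
For each transient state i, a_i = sum_j P(i->j) * a_j:
  a_Q = 1/10*a_P + 3/10*a_Q + 1/5*a_R + 1/5*a_S + 1/5*a_T
  a_R = 0*a_P + 1/5*a_Q + 1/10*a_R + 2/5*a_S + 3/10*a_T
  a_S = 1/10*a_P + 1/10*a_Q + 3/10*a_R + 1/5*a_S + 3/10*a_T

Substituting a_P = 1 and a_T = 0, rearrange to (I - Q) a = r where r[i] = P(i -> P):
  [7/10, -1/5, -1/5] . (a_Q, a_R, a_S) = 1/10
  [-1/5, 9/10, -2/5] . (a_Q, a_R, a_S) = 0
  [-1/10, -3/10, 4/5] . (a_Q, a_R, a_S) = 1/10

Solving yields:
  a_Q = 43/175
  a_R = 26/175
  a_S = 37/175

Starting state is R, so the absorption probability is a_R = 26/175.

Answer: 26/175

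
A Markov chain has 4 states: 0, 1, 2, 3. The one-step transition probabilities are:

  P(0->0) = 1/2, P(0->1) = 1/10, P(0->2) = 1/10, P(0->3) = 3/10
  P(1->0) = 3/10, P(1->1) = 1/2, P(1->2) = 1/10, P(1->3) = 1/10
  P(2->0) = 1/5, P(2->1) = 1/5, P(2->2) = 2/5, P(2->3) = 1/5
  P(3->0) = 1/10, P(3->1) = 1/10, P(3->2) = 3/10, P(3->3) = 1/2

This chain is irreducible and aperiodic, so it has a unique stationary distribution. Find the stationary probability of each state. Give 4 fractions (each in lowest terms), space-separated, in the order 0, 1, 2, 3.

Answer: 3/11 9/44 5/22 13/44

Derivation:
The stationary distribution satisfies pi = pi * P, i.e.:
  pi_0 = 1/2*pi_0 + 3/10*pi_1 + 1/5*pi_2 + 1/10*pi_3
  pi_1 = 1/10*pi_0 + 1/2*pi_1 + 1/5*pi_2 + 1/10*pi_3
  pi_2 = 1/10*pi_0 + 1/10*pi_1 + 2/5*pi_2 + 3/10*pi_3
  pi_3 = 3/10*pi_0 + 1/10*pi_1 + 1/5*pi_2 + 1/2*pi_3
with normalization: pi_0 + pi_1 + pi_2 + pi_3 = 1.

Using the first 3 balance equations plus normalization, the linear system A*pi = b is:
  [-1/2, 3/10, 1/5, 1/10] . pi = 0
  [1/10, -1/2, 1/5, 1/10] . pi = 0
  [1/10, 1/10, -3/5, 3/10] . pi = 0
  [1, 1, 1, 1] . pi = 1

Solving yields:
  pi_0 = 3/11
  pi_1 = 9/44
  pi_2 = 5/22
  pi_3 = 13/44

Verification (pi * P):
  3/11*1/2 + 9/44*3/10 + 5/22*1/5 + 13/44*1/10 = 3/11 = pi_0  (ok)
  3/11*1/10 + 9/44*1/2 + 5/22*1/5 + 13/44*1/10 = 9/44 = pi_1  (ok)
  3/11*1/10 + 9/44*1/10 + 5/22*2/5 + 13/44*3/10 = 5/22 = pi_2  (ok)
  3/11*3/10 + 9/44*1/10 + 5/22*1/5 + 13/44*1/2 = 13/44 = pi_3  (ok)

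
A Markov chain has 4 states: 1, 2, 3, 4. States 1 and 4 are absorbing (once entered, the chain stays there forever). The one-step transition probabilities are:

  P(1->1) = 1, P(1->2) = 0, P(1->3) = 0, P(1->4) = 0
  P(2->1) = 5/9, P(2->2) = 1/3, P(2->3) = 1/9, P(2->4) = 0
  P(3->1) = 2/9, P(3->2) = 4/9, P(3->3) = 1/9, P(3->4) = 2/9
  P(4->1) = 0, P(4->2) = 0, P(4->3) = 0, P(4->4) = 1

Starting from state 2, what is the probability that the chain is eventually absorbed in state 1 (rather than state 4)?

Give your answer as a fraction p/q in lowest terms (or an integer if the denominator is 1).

Let a_i = P(absorbed in 1 | start in state i).
Boundary conditions: a_1 = 1, a_4 = 0.
For each transient state i, a_i = sum_j P(i->j) * a_j:
  a_2 = 5/9*a_1 + 1/3*a_2 + 1/9*a_3 + 0*a_4
  a_3 = 2/9*a_1 + 4/9*a_2 + 1/9*a_3 + 2/9*a_4

Substituting a_1 = 1 and a_4 = 0, rearrange to (I - Q) a = r where r[i] = P(i -> 1):
  [2/3, -1/9] . (a_2, a_3) = 5/9
  [-4/9, 8/9] . (a_2, a_3) = 2/9

Solving yields:
  a_2 = 21/22
  a_3 = 8/11

Starting state is 2, so the absorption probability is a_2 = 21/22.

Answer: 21/22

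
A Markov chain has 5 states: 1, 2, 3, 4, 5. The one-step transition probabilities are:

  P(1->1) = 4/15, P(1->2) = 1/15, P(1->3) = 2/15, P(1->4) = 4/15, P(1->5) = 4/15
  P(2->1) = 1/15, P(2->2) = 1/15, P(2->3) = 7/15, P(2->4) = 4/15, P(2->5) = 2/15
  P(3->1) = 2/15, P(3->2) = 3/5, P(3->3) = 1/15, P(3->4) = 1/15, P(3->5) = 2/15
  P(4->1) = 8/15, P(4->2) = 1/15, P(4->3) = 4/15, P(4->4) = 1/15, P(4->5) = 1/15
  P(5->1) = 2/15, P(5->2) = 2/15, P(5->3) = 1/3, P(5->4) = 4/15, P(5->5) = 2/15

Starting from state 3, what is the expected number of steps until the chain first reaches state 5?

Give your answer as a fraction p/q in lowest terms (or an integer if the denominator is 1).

Let h_i = expected steps to first reach 5 from state i.
Boundary: h_5 = 0.
First-step equations for the other states:
  h_1 = 1 + 4/15*h_1 + 1/15*h_2 + 2/15*h_3 + 4/15*h_4 + 4/15*h_5
  h_2 = 1 + 1/15*h_1 + 1/15*h_2 + 7/15*h_3 + 4/15*h_4 + 2/15*h_5
  h_3 = 1 + 2/15*h_1 + 3/5*h_2 + 1/15*h_3 + 1/15*h_4 + 2/15*h_5
  h_4 = 1 + 8/15*h_1 + 1/15*h_2 + 4/15*h_3 + 1/15*h_4 + 1/15*h_5

Substituting h_5 = 0 and rearranging gives the linear system (I - Q) h = 1:
  [11/15, -1/15, -2/15, -4/15] . (h_1, h_2, h_3, h_4) = 1
  [-1/15, 14/15, -7/15, -4/15] . (h_1, h_2, h_3, h_4) = 1
  [-2/15, -3/5, 14/15, -1/15] . (h_1, h_2, h_3, h_4) = 1
  [-8/15, -1/15, -4/15, 14/15] . (h_1, h_2, h_3, h_4) = 1

Solving yields:
  h_1 = 55350/9883
  h_2 = 66195/9883
  h_3 = 65745/9883
  h_4 = 65730/9883

Starting state is 3, so the expected hitting time is h_3 = 65745/9883.

Answer: 65745/9883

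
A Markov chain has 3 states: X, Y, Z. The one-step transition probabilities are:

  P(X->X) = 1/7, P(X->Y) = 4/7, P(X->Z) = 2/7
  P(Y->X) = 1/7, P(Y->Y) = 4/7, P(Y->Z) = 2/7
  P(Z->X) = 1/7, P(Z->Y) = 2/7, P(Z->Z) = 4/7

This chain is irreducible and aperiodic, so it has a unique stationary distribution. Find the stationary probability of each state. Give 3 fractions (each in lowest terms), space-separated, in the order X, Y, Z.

Answer: 1/7 16/35 2/5

Derivation:
The stationary distribution satisfies pi = pi * P, i.e.:
  pi_X = 1/7*pi_X + 1/7*pi_Y + 1/7*pi_Z
  pi_Y = 4/7*pi_X + 4/7*pi_Y + 2/7*pi_Z
  pi_Z = 2/7*pi_X + 2/7*pi_Y + 4/7*pi_Z
with normalization: pi_X + pi_Y + pi_Z = 1.

Using the first 2 balance equations plus normalization, the linear system A*pi = b is:
  [-6/7, 1/7, 1/7] . pi = 0
  [4/7, -3/7, 2/7] . pi = 0
  [1, 1, 1] . pi = 1

Solving yields:
  pi_X = 1/7
  pi_Y = 16/35
  pi_Z = 2/5

Verification (pi * P):
  1/7*1/7 + 16/35*1/7 + 2/5*1/7 = 1/7 = pi_X  (ok)
  1/7*4/7 + 16/35*4/7 + 2/5*2/7 = 16/35 = pi_Y  (ok)
  1/7*2/7 + 16/35*2/7 + 2/5*4/7 = 2/5 = pi_Z  (ok)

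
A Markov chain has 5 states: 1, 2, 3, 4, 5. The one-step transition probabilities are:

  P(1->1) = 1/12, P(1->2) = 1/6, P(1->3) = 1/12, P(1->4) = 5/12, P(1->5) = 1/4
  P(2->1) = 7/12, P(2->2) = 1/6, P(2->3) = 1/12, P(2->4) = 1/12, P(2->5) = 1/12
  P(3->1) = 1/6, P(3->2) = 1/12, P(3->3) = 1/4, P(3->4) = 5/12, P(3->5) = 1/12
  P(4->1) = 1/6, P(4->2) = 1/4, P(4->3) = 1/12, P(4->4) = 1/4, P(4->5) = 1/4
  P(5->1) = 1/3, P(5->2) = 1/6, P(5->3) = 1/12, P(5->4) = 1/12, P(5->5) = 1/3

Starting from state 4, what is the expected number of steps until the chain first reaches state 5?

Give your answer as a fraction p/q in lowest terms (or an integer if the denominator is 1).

Let h_i = expected steps to first reach 5 from state i.
Boundary: h_5 = 0.
First-step equations for the other states:
  h_1 = 1 + 1/12*h_1 + 1/6*h_2 + 1/12*h_3 + 5/12*h_4 + 1/4*h_5
  h_2 = 1 + 7/12*h_1 + 1/6*h_2 + 1/12*h_3 + 1/12*h_4 + 1/12*h_5
  h_3 = 1 + 1/6*h_1 + 1/12*h_2 + 1/4*h_3 + 5/12*h_4 + 1/12*h_5
  h_4 = 1 + 1/6*h_1 + 1/4*h_2 + 1/12*h_3 + 1/4*h_4 + 1/4*h_5

Substituting h_5 = 0 and rearranging gives the linear system (I - Q) h = 1:
  [11/12, -1/6, -1/12, -5/12] . (h_1, h_2, h_3, h_4) = 1
  [-7/12, 5/6, -1/12, -1/12] . (h_1, h_2, h_3, h_4) = 1
  [-1/6, -1/12, 3/4, -5/12] . (h_1, h_2, h_3, h_4) = 1
  [-1/6, -1/4, -1/12, 3/4] . (h_1, h_2, h_3, h_4) = 1

Solving yields:
  h_1 = 2580/523
  h_2 = 3000/523
  h_3 = 3054/523
  h_4 = 2610/523

Starting state is 4, so the expected hitting time is h_4 = 2610/523.

Answer: 2610/523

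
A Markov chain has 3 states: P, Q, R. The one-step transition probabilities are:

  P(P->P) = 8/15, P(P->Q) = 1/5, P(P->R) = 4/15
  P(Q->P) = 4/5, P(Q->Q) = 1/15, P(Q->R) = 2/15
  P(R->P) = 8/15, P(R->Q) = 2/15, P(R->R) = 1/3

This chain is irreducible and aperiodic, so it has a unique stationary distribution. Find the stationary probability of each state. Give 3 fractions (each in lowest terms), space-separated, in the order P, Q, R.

The stationary distribution satisfies pi = pi * P, i.e.:
  pi_P = 8/15*pi_P + 4/5*pi_Q + 8/15*pi_R
  pi_Q = 1/5*pi_P + 1/15*pi_Q + 2/15*pi_R
  pi_R = 4/15*pi_P + 2/15*pi_Q + 1/3*pi_R
with normalization: pi_P + pi_Q + pi_R = 1.

Using the first 2 balance equations plus normalization, the linear system A*pi = b is:
  [-7/15, 4/5, 8/15] . pi = 0
  [1/5, -14/15, 2/15] . pi = 0
  [1, 1, 1] . pi = 1

Solving yields:
  pi_P = 34/59
  pi_Q = 19/118
  pi_R = 31/118

Verification (pi * P):
  34/59*8/15 + 19/118*4/5 + 31/118*8/15 = 34/59 = pi_P  (ok)
  34/59*1/5 + 19/118*1/15 + 31/118*2/15 = 19/118 = pi_Q  (ok)
  34/59*4/15 + 19/118*2/15 + 31/118*1/3 = 31/118 = pi_R  (ok)

Answer: 34/59 19/118 31/118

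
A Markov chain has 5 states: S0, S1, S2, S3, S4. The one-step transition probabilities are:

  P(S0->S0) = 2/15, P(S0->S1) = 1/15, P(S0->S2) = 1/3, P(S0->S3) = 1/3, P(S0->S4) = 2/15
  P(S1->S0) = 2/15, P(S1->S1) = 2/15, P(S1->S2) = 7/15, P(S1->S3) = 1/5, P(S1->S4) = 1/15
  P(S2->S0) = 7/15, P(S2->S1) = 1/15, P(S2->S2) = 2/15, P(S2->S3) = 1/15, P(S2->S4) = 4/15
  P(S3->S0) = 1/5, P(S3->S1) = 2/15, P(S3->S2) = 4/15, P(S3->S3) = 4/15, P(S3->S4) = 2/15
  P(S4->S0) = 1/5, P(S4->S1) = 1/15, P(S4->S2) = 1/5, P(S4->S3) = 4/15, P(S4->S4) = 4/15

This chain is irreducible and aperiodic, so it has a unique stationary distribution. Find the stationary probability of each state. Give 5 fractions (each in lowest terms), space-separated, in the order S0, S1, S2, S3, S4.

The stationary distribution satisfies pi = pi * P, i.e.:
  pi_S0 = 2/15*pi_S0 + 2/15*pi_S1 + 7/15*pi_S2 + 1/5*pi_S3 + 1/5*pi_S4
  pi_S1 = 1/15*pi_S0 + 2/15*pi_S1 + 1/15*pi_S2 + 2/15*pi_S3 + 1/15*pi_S4
  pi_S2 = 1/3*pi_S0 + 7/15*pi_S1 + 2/15*pi_S2 + 4/15*pi_S3 + 1/5*pi_S4
  pi_S3 = 1/3*pi_S0 + 1/5*pi_S1 + 1/15*pi_S2 + 4/15*pi_S3 + 4/15*pi_S4
  pi_S4 = 2/15*pi_S0 + 1/15*pi_S1 + 4/15*pi_S2 + 2/15*pi_S3 + 4/15*pi_S4
with normalization: pi_S0 + pi_S1 + pi_S2 + pi_S3 + pi_S4 = 1.

Using the first 4 balance equations plus normalization, the linear system A*pi = b is:
  [-13/15, 2/15, 7/15, 1/5, 1/5] . pi = 0
  [1/15, -13/15, 1/15, 2/15, 1/15] . pi = 0
  [1/3, 7/15, -13/15, 4/15, 1/5] . pi = 0
  [1/3, 1/5, 1/15, -11/15, 4/15] . pi = 0
  [1, 1, 1, 1, 1] . pi = 1

Solving yields:
  pi_S0 = 932/3795
  pi_S1 = 2327/26565
  pi_S2 = 614/2415
  pi_S3 = 859/3795
  pi_S4 = 1649/8855

Verification (pi * P):
  932/3795*2/15 + 2327/26565*2/15 + 614/2415*7/15 + 859/3795*1/5 + 1649/8855*1/5 = 932/3795 = pi_S0  (ok)
  932/3795*1/15 + 2327/26565*2/15 + 614/2415*1/15 + 859/3795*2/15 + 1649/8855*1/15 = 2327/26565 = pi_S1  (ok)
  932/3795*1/3 + 2327/26565*7/15 + 614/2415*2/15 + 859/3795*4/15 + 1649/8855*1/5 = 614/2415 = pi_S2  (ok)
  932/3795*1/3 + 2327/26565*1/5 + 614/2415*1/15 + 859/3795*4/15 + 1649/8855*4/15 = 859/3795 = pi_S3  (ok)
  932/3795*2/15 + 2327/26565*1/15 + 614/2415*4/15 + 859/3795*2/15 + 1649/8855*4/15 = 1649/8855 = pi_S4  (ok)

Answer: 932/3795 2327/26565 614/2415 859/3795 1649/8855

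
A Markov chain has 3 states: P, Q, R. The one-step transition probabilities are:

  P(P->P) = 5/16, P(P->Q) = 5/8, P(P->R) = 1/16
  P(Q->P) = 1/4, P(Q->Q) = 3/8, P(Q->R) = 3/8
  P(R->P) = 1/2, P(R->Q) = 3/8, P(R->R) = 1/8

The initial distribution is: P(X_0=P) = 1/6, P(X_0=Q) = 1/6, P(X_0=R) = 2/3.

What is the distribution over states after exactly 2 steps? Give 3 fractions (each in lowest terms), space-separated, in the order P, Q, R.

Propagating the distribution step by step (d_{t+1} = d_t * P):
d_0 = (P=1/6, Q=1/6, R=2/3)
  d_1[P] = 1/6*5/16 + 1/6*1/4 + 2/3*1/2 = 41/96
  d_1[Q] = 1/6*5/8 + 1/6*3/8 + 2/3*3/8 = 5/12
  d_1[R] = 1/6*1/16 + 1/6*3/8 + 2/3*1/8 = 5/32
d_1 = (P=41/96, Q=5/12, R=5/32)
  d_2[P] = 41/96*5/16 + 5/12*1/4 + 5/32*1/2 = 485/1536
  d_2[Q] = 41/96*5/8 + 5/12*3/8 + 5/32*3/8 = 185/384
  d_2[R] = 41/96*1/16 + 5/12*3/8 + 5/32*1/8 = 311/1536
d_2 = (P=485/1536, Q=185/384, R=311/1536)

Answer: 485/1536 185/384 311/1536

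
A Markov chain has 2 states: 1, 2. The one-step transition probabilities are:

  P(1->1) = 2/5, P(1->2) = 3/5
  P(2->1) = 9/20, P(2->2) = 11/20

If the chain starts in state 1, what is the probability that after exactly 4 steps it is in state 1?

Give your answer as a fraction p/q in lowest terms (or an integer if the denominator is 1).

Answer: 17143/40000

Derivation:
Computing P^4 by repeated multiplication:
P^1 =
  1: [2/5, 3/5]
  2: [9/20, 11/20]
P^2 =
  1: [43/100, 57/100]
  2: [171/400, 229/400]
P^3 =
  1: [857/2000, 1143/2000]
  2: [3429/8000, 4571/8000]
P^4 =
  1: [17143/40000, 22857/40000]
  2: [68571/160000, 91429/160000]

(P^4)[1 -> 1] = 17143/40000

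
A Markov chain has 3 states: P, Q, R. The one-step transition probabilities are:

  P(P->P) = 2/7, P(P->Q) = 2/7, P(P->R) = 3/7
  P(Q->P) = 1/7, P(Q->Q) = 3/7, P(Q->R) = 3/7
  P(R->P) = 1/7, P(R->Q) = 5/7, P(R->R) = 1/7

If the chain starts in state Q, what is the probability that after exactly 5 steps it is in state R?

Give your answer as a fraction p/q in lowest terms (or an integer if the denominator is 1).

Computing P^5 by repeated multiplication:
P^1 =
  P: [2/7, 2/7, 3/7]
  Q: [1/7, 3/7, 3/7]
  R: [1/7, 5/7, 1/7]
P^2 =
  P: [9/49, 25/49, 15/49]
  Q: [8/49, 26/49, 15/49]
  R: [8/49, 22/49, 19/49]
P^3 =
  P: [58/343, 24/49, 117/343]
  Q: [57/343, 169/343, 117/343]
  R: [57/343, 177/343, 109/343]
P^4 =
  P: [401/2401, 1205/2401, 795/2401]
  Q: [400/2401, 1206/2401, 795/2401]
  R: [400/2401, 170/343, 811/2401]
P^5 =
  P: [2802/16807, 8392/16807, 5613/16807]
  Q: [2801/16807, 1199/2401, 5613/16807]
  R: [2801/16807, 8425/16807, 5581/16807]

(P^5)[Q -> R] = 5613/16807

Answer: 5613/16807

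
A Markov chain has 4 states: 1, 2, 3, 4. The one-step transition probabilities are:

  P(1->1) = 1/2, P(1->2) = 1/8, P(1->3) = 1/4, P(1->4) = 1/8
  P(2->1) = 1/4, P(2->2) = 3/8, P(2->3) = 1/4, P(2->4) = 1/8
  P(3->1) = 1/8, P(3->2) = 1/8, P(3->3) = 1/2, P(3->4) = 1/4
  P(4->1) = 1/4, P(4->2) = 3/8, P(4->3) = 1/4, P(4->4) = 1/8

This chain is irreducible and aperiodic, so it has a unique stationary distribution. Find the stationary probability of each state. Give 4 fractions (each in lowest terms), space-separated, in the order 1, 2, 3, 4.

The stationary distribution satisfies pi = pi * P, i.e.:
  pi_1 = 1/2*pi_1 + 1/4*pi_2 + 1/8*pi_3 + 1/4*pi_4
  pi_2 = 1/8*pi_1 + 3/8*pi_2 + 1/8*pi_3 + 3/8*pi_4
  pi_3 = 1/4*pi_1 + 1/4*pi_2 + 1/2*pi_3 + 1/4*pi_4
  pi_4 = 1/8*pi_1 + 1/8*pi_2 + 1/4*pi_3 + 1/8*pi_4
with normalization: pi_1 + pi_2 + pi_3 + pi_4 = 1.

Using the first 3 balance equations plus normalization, the linear system A*pi = b is:
  [-1/2, 1/4, 1/8, 1/4] . pi = 0
  [1/8, -5/8, 1/8, 3/8] . pi = 0
  [1/4, 1/4, -1/2, 1/4] . pi = 0
  [1, 1, 1, 1] . pi = 1

Solving yields:
  pi_1 = 5/18
  pi_2 = 2/9
  pi_3 = 1/3
  pi_4 = 1/6

Verification (pi * P):
  5/18*1/2 + 2/9*1/4 + 1/3*1/8 + 1/6*1/4 = 5/18 = pi_1  (ok)
  5/18*1/8 + 2/9*3/8 + 1/3*1/8 + 1/6*3/8 = 2/9 = pi_2  (ok)
  5/18*1/4 + 2/9*1/4 + 1/3*1/2 + 1/6*1/4 = 1/3 = pi_3  (ok)
  5/18*1/8 + 2/9*1/8 + 1/3*1/4 + 1/6*1/8 = 1/6 = pi_4  (ok)

Answer: 5/18 2/9 1/3 1/6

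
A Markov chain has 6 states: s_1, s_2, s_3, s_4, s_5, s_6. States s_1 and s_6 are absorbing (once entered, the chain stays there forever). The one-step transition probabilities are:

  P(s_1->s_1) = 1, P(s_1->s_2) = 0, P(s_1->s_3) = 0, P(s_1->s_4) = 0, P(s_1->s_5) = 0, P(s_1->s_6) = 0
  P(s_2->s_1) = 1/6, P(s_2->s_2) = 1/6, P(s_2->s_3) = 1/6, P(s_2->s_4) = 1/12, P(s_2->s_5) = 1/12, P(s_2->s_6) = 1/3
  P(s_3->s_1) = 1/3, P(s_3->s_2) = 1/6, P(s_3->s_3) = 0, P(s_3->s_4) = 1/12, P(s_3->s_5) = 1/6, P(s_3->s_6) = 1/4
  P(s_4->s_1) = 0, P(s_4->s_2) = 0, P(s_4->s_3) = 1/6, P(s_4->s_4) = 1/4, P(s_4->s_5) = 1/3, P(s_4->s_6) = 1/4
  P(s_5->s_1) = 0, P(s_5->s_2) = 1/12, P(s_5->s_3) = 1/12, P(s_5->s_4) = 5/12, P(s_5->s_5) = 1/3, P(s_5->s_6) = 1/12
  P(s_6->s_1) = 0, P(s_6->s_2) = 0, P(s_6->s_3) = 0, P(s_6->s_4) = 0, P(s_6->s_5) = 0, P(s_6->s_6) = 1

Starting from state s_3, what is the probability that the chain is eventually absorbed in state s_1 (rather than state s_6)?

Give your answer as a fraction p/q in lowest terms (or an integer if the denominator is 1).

Let a_i = P(absorbed in s_1 | start in state i).
Boundary conditions: a_s_1 = 1, a_s_6 = 0.
For each transient state i, a_i = sum_j P(i->j) * a_j:
  a_s_2 = 1/6*a_s_1 + 1/6*a_s_2 + 1/6*a_s_3 + 1/12*a_s_4 + 1/12*a_s_5 + 1/3*a_s_6
  a_s_3 = 1/3*a_s_1 + 1/6*a_s_2 + 0*a_s_3 + 1/12*a_s_4 + 1/6*a_s_5 + 1/4*a_s_6
  a_s_4 = 0*a_s_1 + 0*a_s_2 + 1/6*a_s_3 + 1/4*a_s_4 + 1/3*a_s_5 + 1/4*a_s_6
  a_s_5 = 0*a_s_1 + 1/12*a_s_2 + 1/12*a_s_3 + 5/12*a_s_4 + 1/3*a_s_5 + 1/12*a_s_6

Substituting a_s_1 = 1 and a_s_6 = 0, rearrange to (I - Q) a = r where r[i] = P(i -> s_1):
  [5/6, -1/6, -1/12, -1/12] . (a_s_2, a_s_3, a_s_4, a_s_5) = 1/6
  [-1/6, 1, -1/12, -1/6] . (a_s_2, a_s_3, a_s_4, a_s_5) = 1/3
  [0, -1/6, 3/4, -1/3] . (a_s_2, a_s_3, a_s_4, a_s_5) = 0
  [-1/12, -1/12, -5/12, 2/3] . (a_s_2, a_s_3, a_s_4, a_s_5) = 0

Solving yields:
  a_s_2 = 142/431
  a_s_3 = 190/431
  a_s_4 = 84/431
  a_s_5 = 94/431

Starting state is s_3, so the absorption probability is a_s_3 = 190/431.

Answer: 190/431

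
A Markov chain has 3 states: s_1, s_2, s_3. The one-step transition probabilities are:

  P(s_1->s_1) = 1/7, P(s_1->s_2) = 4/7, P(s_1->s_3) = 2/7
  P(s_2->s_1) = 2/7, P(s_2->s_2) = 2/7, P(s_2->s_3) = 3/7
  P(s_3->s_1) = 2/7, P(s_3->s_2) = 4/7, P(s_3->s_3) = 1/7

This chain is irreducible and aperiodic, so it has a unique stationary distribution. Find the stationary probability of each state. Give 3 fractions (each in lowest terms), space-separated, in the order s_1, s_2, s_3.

Answer: 1/4 4/9 11/36

Derivation:
The stationary distribution satisfies pi = pi * P, i.e.:
  pi_s_1 = 1/7*pi_s_1 + 2/7*pi_s_2 + 2/7*pi_s_3
  pi_s_2 = 4/7*pi_s_1 + 2/7*pi_s_2 + 4/7*pi_s_3
  pi_s_3 = 2/7*pi_s_1 + 3/7*pi_s_2 + 1/7*pi_s_3
with normalization: pi_s_1 + pi_s_2 + pi_s_3 = 1.

Using the first 2 balance equations plus normalization, the linear system A*pi = b is:
  [-6/7, 2/7, 2/7] . pi = 0
  [4/7, -5/7, 4/7] . pi = 0
  [1, 1, 1] . pi = 1

Solving yields:
  pi_s_1 = 1/4
  pi_s_2 = 4/9
  pi_s_3 = 11/36

Verification (pi * P):
  1/4*1/7 + 4/9*2/7 + 11/36*2/7 = 1/4 = pi_s_1  (ok)
  1/4*4/7 + 4/9*2/7 + 11/36*4/7 = 4/9 = pi_s_2  (ok)
  1/4*2/7 + 4/9*3/7 + 11/36*1/7 = 11/36 = pi_s_3  (ok)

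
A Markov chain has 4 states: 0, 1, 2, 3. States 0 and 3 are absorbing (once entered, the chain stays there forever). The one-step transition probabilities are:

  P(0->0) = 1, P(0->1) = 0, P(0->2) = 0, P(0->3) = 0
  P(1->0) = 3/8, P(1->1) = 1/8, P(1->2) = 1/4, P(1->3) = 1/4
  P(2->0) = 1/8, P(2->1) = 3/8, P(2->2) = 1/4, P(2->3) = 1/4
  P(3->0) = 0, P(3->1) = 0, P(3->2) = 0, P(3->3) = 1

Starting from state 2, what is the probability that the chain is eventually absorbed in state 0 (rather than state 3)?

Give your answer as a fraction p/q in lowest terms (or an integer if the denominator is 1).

Let a_i = P(absorbed in 0 | start in state i).
Boundary conditions: a_0 = 1, a_3 = 0.
For each transient state i, a_i = sum_j P(i->j) * a_j:
  a_1 = 3/8*a_0 + 1/8*a_1 + 1/4*a_2 + 1/4*a_3
  a_2 = 1/8*a_0 + 3/8*a_1 + 1/4*a_2 + 1/4*a_3

Substituting a_0 = 1 and a_3 = 0, rearrange to (I - Q) a = r where r[i] = P(i -> 0):
  [7/8, -1/4] . (a_1, a_2) = 3/8
  [-3/8, 3/4] . (a_1, a_2) = 1/8

Solving yields:
  a_1 = 5/9
  a_2 = 4/9

Starting state is 2, so the absorption probability is a_2 = 4/9.

Answer: 4/9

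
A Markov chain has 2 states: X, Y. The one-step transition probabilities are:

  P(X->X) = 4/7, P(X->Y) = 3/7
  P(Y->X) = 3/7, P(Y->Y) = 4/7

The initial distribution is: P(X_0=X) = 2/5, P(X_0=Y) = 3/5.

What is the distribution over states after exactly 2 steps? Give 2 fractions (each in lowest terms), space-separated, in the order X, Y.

Answer: 122/245 123/245

Derivation:
Propagating the distribution step by step (d_{t+1} = d_t * P):
d_0 = (X=2/5, Y=3/5)
  d_1[X] = 2/5*4/7 + 3/5*3/7 = 17/35
  d_1[Y] = 2/5*3/7 + 3/5*4/7 = 18/35
d_1 = (X=17/35, Y=18/35)
  d_2[X] = 17/35*4/7 + 18/35*3/7 = 122/245
  d_2[Y] = 17/35*3/7 + 18/35*4/7 = 123/245
d_2 = (X=122/245, Y=123/245)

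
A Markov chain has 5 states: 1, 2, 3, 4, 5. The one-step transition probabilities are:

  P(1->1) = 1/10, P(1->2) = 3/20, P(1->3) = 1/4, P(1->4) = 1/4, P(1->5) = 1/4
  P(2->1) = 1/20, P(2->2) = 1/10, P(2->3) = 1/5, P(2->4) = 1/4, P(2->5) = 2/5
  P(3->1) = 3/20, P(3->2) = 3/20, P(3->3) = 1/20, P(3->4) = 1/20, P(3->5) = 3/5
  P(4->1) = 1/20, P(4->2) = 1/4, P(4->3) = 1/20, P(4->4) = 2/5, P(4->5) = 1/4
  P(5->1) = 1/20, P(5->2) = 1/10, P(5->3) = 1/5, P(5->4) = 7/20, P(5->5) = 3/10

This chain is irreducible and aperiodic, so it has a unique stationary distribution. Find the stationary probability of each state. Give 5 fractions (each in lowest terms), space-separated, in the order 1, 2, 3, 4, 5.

Answer: 337/5022 347/2232 1381/10044 3029/10044 6797/20088

Derivation:
The stationary distribution satisfies pi = pi * P, i.e.:
  pi_1 = 1/10*pi_1 + 1/20*pi_2 + 3/20*pi_3 + 1/20*pi_4 + 1/20*pi_5
  pi_2 = 3/20*pi_1 + 1/10*pi_2 + 3/20*pi_3 + 1/4*pi_4 + 1/10*pi_5
  pi_3 = 1/4*pi_1 + 1/5*pi_2 + 1/20*pi_3 + 1/20*pi_4 + 1/5*pi_5
  pi_4 = 1/4*pi_1 + 1/4*pi_2 + 1/20*pi_3 + 2/5*pi_4 + 7/20*pi_5
  pi_5 = 1/4*pi_1 + 2/5*pi_2 + 3/5*pi_3 + 1/4*pi_4 + 3/10*pi_5
with normalization: pi_1 + pi_2 + pi_3 + pi_4 + pi_5 = 1.

Using the first 4 balance equations plus normalization, the linear system A*pi = b is:
  [-9/10, 1/20, 3/20, 1/20, 1/20] . pi = 0
  [3/20, -9/10, 3/20, 1/4, 1/10] . pi = 0
  [1/4, 1/5, -19/20, 1/20, 1/5] . pi = 0
  [1/4, 1/4, 1/20, -3/5, 7/20] . pi = 0
  [1, 1, 1, 1, 1] . pi = 1

Solving yields:
  pi_1 = 337/5022
  pi_2 = 347/2232
  pi_3 = 1381/10044
  pi_4 = 3029/10044
  pi_5 = 6797/20088

Verification (pi * P):
  337/5022*1/10 + 347/2232*1/20 + 1381/10044*3/20 + 3029/10044*1/20 + 6797/20088*1/20 = 337/5022 = pi_1  (ok)
  337/5022*3/20 + 347/2232*1/10 + 1381/10044*3/20 + 3029/10044*1/4 + 6797/20088*1/10 = 347/2232 = pi_2  (ok)
  337/5022*1/4 + 347/2232*1/5 + 1381/10044*1/20 + 3029/10044*1/20 + 6797/20088*1/5 = 1381/10044 = pi_3  (ok)
  337/5022*1/4 + 347/2232*1/4 + 1381/10044*1/20 + 3029/10044*2/5 + 6797/20088*7/20 = 3029/10044 = pi_4  (ok)
  337/5022*1/4 + 347/2232*2/5 + 1381/10044*3/5 + 3029/10044*1/4 + 6797/20088*3/10 = 6797/20088 = pi_5  (ok)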